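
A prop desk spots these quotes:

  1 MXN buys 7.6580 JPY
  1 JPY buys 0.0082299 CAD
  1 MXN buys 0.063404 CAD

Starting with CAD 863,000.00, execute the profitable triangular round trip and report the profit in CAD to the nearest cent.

Profitable loop is CAD → JPY → MXN → CAD:
CAD 863,000.00 ÷ 0.0082299 = JPY 104,861,541
JPY 104,861,541 ÷ 7.6580 = MXN 13,693,071.49
MXN 13,693,071.49 × 0.063404 = CAD 868,195.50
Profit = CAD 868,195.50 − CAD 863,000.00

Profit: CAD 5,195.50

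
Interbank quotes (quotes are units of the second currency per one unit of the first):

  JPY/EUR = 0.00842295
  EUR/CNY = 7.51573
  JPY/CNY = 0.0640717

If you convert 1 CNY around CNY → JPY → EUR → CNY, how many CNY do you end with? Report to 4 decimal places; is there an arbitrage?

Around CNY → JPY → EUR → CNY: 1 ÷ 0.0640717 × 0.00842295 × 7.51573 = 0.988028
Product < 1; profitable direction is CNY → EUR → JPY → CNY.

0.9880 (arbitrage exists)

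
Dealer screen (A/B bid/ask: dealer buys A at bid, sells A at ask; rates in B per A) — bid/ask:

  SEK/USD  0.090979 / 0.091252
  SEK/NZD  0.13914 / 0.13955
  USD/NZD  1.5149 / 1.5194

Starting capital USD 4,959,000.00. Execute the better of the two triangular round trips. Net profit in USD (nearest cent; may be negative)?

Net profit: USD 17,586.92

Best loop USD → SEK → NZD → USD:
USD 4,959,000.00 ÷ 0.091252 (buy SEK at ask) = SEK 54,344,014.38
SEK 54,344,014.38 × 0.13914 (sell SEK at bid) = NZD 7,561,426.16
NZD 7,561,426.16 ÷ 1.5194 (buy USD at ask) = USD 4,976,586.92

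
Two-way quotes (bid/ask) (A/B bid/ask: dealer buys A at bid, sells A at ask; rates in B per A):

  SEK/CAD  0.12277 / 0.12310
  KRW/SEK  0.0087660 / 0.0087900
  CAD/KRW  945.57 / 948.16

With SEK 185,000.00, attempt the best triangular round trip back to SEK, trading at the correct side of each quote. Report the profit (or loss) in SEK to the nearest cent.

Best loop SEK → CAD → KRW → SEK:
SEK 185,000.00 × 0.12277 (sell SEK at bid) = CAD 22,712.45
CAD 22,712.45 × 945.57 (sell CAD at bid) = KRW 21,476,211
KRW 21,476,211 × 0.0087660 (sell KRW at bid) = SEK 188,260.47

Net profit: SEK 3,260.47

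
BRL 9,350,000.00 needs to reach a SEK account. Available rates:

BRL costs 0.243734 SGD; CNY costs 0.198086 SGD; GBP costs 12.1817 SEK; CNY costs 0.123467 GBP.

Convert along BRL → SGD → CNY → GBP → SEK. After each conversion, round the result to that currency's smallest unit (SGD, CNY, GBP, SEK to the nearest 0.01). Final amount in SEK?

SEK 17,303,451.55

BRL 9,350,000.00 × 0.243734 = SGD 2,278,912.90
SGD 2,278,912.90 ÷ 0.198086 = CNY 11,504,664.14
CNY 11,504,664.14 × 0.123467 = GBP 1,420,446.37
GBP 1,420,446.37 × 12.1817 = SEK 17,303,451.55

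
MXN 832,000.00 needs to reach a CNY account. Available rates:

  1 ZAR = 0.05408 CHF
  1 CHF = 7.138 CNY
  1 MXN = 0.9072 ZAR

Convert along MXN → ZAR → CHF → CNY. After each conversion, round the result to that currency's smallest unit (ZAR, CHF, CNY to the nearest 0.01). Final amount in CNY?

MXN 832,000.00 × 0.9072 = ZAR 754,790.40
ZAR 754,790.40 × 0.05408 = CHF 40,819.06
CHF 40,819.06 × 7.138 = CNY 291,366.45

CNY 291,366.45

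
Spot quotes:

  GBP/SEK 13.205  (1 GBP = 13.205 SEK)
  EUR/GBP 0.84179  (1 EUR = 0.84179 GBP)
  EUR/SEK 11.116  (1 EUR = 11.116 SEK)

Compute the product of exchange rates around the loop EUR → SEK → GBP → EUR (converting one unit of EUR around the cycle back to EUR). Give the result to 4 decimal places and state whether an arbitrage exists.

Around EUR → SEK → GBP → EUR: 1 × 11.116 ÷ 13.205 ÷ 0.84179 = 1.000015
Product ≈ 1 (deviation 0.001%, within rounding noise).

1.0000 (no arbitrage)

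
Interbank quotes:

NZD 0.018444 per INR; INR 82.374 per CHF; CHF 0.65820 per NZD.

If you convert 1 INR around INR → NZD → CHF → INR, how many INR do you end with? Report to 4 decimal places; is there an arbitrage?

1.0000 (no arbitrage)

Around INR → NZD → CHF → INR: 1 × 0.018444 × 0.65820 × 82.374 = 1.000007
Product ≈ 1 (deviation 0.001%, within rounding noise).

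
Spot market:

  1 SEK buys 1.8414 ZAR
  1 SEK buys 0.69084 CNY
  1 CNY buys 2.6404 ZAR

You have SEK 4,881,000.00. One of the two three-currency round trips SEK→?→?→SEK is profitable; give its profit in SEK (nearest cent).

Profitable loop is SEK → ZAR → CNY → SEK:
SEK 4,881,000.00 × 1.8414 = ZAR 8,987,873.40
ZAR 8,987,873.40 ÷ 2.6404 = CNY 3,403,981.75
CNY 3,403,981.75 ÷ 0.69084 = SEK 4,927,308.41
Profit = SEK 4,927,308.41 − SEK 4,881,000.00

Profit: SEK 46,308.41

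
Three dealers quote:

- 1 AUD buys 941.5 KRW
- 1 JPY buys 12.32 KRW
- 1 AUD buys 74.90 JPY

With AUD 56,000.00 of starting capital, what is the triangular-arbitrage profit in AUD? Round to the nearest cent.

Profitable loop is AUD → KRW → JPY → AUD:
AUD 56,000.00 × 941.5 = KRW 52,724,000
KRW 52,724,000 ÷ 12.32 = JPY 4,279,545
JPY 4,279,545 ÷ 74.90 = AUD 57,136.79
Profit = AUD 57,136.79 − AUD 56,000.00

Profit: AUD 1,136.79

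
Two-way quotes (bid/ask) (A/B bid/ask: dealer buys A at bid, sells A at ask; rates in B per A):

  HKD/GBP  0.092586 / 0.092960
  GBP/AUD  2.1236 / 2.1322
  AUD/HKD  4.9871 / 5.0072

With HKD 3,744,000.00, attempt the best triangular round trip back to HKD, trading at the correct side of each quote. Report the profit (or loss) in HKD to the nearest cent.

Best loop HKD → AUD → GBP → HKD:
HKD 3,744,000.00 ÷ 5.0072 (buy AUD at ask) = AUD 747,723.28
AUD 747,723.28 ÷ 2.1322 (buy GBP at ask) = GBP 350,681.59
GBP 350,681.59 ÷ 0.092960 (buy HKD at ask) = HKD 3,772,392.28

Net profit: HKD 28,392.28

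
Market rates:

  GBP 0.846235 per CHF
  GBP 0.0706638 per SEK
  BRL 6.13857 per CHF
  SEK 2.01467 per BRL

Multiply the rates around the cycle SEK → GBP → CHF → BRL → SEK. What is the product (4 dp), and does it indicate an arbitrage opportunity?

1.0327 (arbitrage exists)

Around SEK → GBP → CHF → BRL → SEK: 1 × 0.0706638 ÷ 0.846235 × 6.13857 × 2.01467 = 1.032707
Product > 1; profitable direction is SEK → GBP → CHF → BRL → SEK.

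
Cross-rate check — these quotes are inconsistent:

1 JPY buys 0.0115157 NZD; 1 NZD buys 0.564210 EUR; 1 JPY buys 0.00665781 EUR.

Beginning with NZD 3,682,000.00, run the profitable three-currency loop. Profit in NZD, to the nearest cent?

Profit: NZD 90,976.15

Profitable loop is NZD → JPY → EUR → NZD:
NZD 3,682,000.00 ÷ 0.0115157 = JPY 319,737,402
JPY 319,737,402 × 0.00665781 = EUR 2,128,750.87
EUR 2,128,750.87 ÷ 0.564210 = NZD 3,772,976.15
Profit = NZD 3,772,976.15 − NZD 3,682,000.00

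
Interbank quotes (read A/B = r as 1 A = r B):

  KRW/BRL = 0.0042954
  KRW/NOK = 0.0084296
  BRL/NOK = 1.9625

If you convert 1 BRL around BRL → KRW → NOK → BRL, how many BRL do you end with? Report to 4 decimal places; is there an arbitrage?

1.0000 (no arbitrage)

Around BRL → KRW → NOK → BRL: 1 ÷ 0.0042954 × 0.0084296 ÷ 1.9625 = 0.999985
Product ≈ 1 (deviation 0.001%, within rounding noise).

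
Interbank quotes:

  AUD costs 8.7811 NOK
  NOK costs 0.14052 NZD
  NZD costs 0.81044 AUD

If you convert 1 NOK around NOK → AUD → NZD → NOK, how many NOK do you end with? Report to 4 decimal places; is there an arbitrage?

1.0000 (no arbitrage)

Around NOK → AUD → NZD → NOK: 1 ÷ 8.7811 ÷ 0.81044 ÷ 0.14052 = 0.999982
Product ≈ 1 (deviation 0.002%, within rounding noise).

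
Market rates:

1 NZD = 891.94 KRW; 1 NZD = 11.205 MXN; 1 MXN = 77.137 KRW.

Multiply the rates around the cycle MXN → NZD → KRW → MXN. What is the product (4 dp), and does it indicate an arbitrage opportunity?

1.0320 (arbitrage exists)

Around MXN → NZD → KRW → MXN: 1 ÷ 11.205 × 891.94 ÷ 77.137 = 1.031956
Product > 1; profitable direction is MXN → NZD → KRW → MXN.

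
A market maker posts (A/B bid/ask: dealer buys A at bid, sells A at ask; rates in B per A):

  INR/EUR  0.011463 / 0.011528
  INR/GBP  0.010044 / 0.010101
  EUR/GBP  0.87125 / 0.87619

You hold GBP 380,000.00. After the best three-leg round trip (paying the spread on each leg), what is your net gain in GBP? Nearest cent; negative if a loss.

Net result: GBP -2,133.80 (no profitable arbitrage after spreads)

Best loop GBP → EUR → INR → GBP:
GBP 380,000.00 ÷ 0.87619 (buy EUR at ask) = EUR 433,695.89
EUR 433,695.89 ÷ 0.011528 (buy INR at ask) = INR 37,621,086.73
INR 37,621,086.73 × 0.010044 (sell INR at bid) = GBP 377,866.20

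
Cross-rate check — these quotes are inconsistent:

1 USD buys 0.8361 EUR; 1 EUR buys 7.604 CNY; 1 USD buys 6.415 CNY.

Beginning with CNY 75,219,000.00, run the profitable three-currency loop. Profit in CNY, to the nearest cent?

Profitable loop is CNY → EUR → USD → CNY:
CNY 75,219,000.00 ÷ 7.604 = EUR 9,892,030.51
EUR 9,892,030.51 ÷ 0.8361 = USD 11,831,157.17
USD 11,831,157.17 × 6.415 = CNY 75,896,873.25
Profit = CNY 75,896,873.25 − CNY 75,219,000.00

Profit: CNY 677,873.25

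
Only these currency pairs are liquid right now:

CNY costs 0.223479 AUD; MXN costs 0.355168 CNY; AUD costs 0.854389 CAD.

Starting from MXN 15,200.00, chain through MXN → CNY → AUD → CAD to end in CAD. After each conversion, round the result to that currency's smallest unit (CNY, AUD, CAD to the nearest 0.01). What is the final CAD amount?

CAD 1,030.79

MXN 15,200.00 × 0.355168 = CNY 5,398.55
CNY 5,398.55 × 0.223479 = AUD 1,206.46
AUD 1,206.46 × 0.854389 = CAD 1,030.79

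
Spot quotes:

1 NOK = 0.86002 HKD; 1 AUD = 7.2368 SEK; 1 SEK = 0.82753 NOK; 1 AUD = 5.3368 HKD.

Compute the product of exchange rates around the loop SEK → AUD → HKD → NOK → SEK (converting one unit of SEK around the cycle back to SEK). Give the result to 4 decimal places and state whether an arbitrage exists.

1.0362 (arbitrage exists)

Around SEK → AUD → HKD → NOK → SEK: 1 ÷ 7.2368 × 5.3368 ÷ 0.86002 ÷ 0.82753 = 1.036196
Product > 1; profitable direction is SEK → AUD → HKD → NOK → SEK.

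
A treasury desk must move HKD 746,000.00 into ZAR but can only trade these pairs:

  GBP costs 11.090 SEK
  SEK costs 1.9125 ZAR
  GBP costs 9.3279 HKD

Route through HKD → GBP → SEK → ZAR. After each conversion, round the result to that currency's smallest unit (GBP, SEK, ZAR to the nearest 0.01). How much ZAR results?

ZAR 1,696,242.51

HKD 746,000.00 ÷ 9.3279 = GBP 79,975.13
GBP 79,975.13 × 11.090 = SEK 886,924.19
SEK 886,924.19 × 1.9125 = ZAR 1,696,242.51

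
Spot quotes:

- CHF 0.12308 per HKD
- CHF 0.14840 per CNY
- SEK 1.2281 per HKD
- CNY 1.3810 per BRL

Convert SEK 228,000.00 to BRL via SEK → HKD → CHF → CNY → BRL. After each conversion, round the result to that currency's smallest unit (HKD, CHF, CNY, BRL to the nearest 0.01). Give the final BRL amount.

SEK 228,000.00 ÷ 1.2281 = HKD 185,652.63
HKD 185,652.63 × 0.12308 = CHF 22,850.13
CHF 22,850.13 ÷ 0.14840 = CNY 153,976.62
CNY 153,976.62 ÷ 1.3810 = BRL 111,496.47

BRL 111,496.47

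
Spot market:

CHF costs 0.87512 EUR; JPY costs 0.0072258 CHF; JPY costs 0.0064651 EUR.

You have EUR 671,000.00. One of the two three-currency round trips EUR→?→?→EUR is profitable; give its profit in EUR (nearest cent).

Profitable loop is EUR → CHF → JPY → EUR:
EUR 671,000.00 ÷ 0.87512 = CHF 766,751.99
CHF 766,751.99 ÷ 0.0072258 = JPY 106,113,093
JPY 106,113,093 × 0.0064651 = EUR 686,031.76
Profit = EUR 686,031.76 − EUR 671,000.00

Profit: EUR 15,031.76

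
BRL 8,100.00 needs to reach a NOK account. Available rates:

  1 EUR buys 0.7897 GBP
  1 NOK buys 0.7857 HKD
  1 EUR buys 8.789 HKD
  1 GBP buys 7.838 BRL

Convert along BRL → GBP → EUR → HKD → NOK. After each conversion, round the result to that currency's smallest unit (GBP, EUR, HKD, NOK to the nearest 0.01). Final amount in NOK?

NOK 14,638.72

BRL 8,100.00 ÷ 7.838 = GBP 1,033.43
GBP 1,033.43 ÷ 0.7897 = EUR 1,308.64
EUR 1,308.64 × 8.789 = HKD 11,501.64
HKD 11,501.64 ÷ 0.7857 = NOK 14,638.72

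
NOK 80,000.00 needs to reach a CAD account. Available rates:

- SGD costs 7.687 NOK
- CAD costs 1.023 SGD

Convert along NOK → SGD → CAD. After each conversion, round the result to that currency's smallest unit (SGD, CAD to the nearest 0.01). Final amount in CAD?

CAD 10,173.20

NOK 80,000.00 ÷ 7.687 = SGD 10,407.18
SGD 10,407.18 ÷ 1.023 = CAD 10,173.20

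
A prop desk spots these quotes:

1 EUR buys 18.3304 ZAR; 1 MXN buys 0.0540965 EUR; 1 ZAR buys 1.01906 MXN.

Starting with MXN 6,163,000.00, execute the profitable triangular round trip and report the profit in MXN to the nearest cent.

Profitable loop is MXN → EUR → ZAR → MXN:
MXN 6,163,000.00 × 0.0540965 = EUR 333,396.73
EUR 333,396.73 × 18.3304 = ZAR 6,111,295.41
ZAR 6,111,295.41 × 1.01906 = MXN 6,227,776.70
Profit = MXN 6,227,776.70 − MXN 6,163,000.00

Profit: MXN 64,776.70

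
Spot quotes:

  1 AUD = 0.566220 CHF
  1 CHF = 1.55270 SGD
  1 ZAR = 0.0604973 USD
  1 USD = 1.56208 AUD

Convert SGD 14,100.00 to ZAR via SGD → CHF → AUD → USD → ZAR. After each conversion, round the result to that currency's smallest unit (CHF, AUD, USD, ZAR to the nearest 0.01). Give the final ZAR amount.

SGD 14,100.00 ÷ 1.55270 = CHF 9,080.96
CHF 9,080.96 ÷ 0.566220 = AUD 16,037.87
AUD 16,037.87 ÷ 1.56208 = USD 10,267.00
USD 10,267.00 ÷ 0.0604973 = ZAR 169,710.05

ZAR 169,710.05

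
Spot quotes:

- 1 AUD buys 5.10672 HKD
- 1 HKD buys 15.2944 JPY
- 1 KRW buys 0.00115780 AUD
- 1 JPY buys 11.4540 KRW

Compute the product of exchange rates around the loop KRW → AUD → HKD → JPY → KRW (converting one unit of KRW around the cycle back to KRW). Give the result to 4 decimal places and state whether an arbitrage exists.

1.0358 (arbitrage exists)

Around KRW → AUD → HKD → JPY → KRW: 1 × 0.00115780 × 5.10672 × 15.2944 × 11.4540 = 1.035774
Product > 1; profitable direction is KRW → AUD → HKD → JPY → KRW.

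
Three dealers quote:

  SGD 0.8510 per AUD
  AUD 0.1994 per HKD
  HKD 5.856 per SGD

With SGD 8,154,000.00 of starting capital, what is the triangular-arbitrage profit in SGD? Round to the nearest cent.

Profitable loop is SGD → AUD → HKD → SGD:
SGD 8,154,000.00 ÷ 0.8510 = AUD 9,581,668.63
AUD 9,581,668.63 ÷ 0.1994 = HKD 48,052,500.63
HKD 48,052,500.63 ÷ 5.856 = SGD 8,205,686.58
Profit = SGD 8,205,686.58 − SGD 8,154,000.00

Profit: SGD 51,686.58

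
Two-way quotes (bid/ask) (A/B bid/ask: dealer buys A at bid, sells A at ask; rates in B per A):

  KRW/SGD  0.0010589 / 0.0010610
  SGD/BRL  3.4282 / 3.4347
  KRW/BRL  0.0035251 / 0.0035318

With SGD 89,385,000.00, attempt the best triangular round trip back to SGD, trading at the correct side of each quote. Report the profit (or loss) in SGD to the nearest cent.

Best loop SGD → BRL → KRW → SGD:
SGD 89,385,000.00 × 3.4282 (sell SGD at bid) = BRL 306,429,657.00
BRL 306,429,657.00 ÷ 0.0035318 (buy KRW at ask) = KRW 86,763,026,502
KRW 86,763,026,502 × 0.0010589 (sell KRW at bid) = SGD 91,873,368.76

Net profit: SGD 2,488,368.76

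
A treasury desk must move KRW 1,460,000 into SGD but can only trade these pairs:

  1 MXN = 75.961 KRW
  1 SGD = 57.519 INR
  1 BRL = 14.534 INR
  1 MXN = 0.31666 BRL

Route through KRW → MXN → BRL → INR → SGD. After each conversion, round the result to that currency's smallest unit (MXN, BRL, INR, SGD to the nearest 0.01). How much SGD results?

SGD 1,537.90

KRW 1,460,000 ÷ 75.961 = MXN 19,220.39
MXN 19,220.39 × 0.31666 = BRL 6,086.33
BRL 6,086.33 × 14.534 = INR 88,458.72
INR 88,458.72 ÷ 57.519 = SGD 1,537.90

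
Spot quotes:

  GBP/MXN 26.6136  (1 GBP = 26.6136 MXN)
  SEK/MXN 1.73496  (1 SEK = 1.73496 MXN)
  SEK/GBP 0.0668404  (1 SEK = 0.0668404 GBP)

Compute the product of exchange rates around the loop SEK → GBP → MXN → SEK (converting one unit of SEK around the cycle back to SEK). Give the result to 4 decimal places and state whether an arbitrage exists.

1.0253 (arbitrage exists)

Around SEK → GBP → MXN → SEK: 1 × 0.0668404 × 26.6136 ÷ 1.73496 = 1.025305
Product > 1; profitable direction is SEK → GBP → MXN → SEK.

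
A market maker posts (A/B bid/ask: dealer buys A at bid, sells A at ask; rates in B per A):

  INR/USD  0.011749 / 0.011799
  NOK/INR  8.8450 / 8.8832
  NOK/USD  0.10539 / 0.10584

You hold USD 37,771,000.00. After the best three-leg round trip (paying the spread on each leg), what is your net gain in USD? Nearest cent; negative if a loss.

Best loop USD → INR → NOK → USD:
USD 37,771,000.00 ÷ 0.011799 (buy INR at ask) = INR 3,201,203,491.82
INR 3,201,203,491.82 ÷ 8.8832 (buy NOK at ask) = NOK 360,366,027.09
NOK 360,366,027.09 × 0.10539 (sell NOK at bid) = USD 37,978,975.59

Net profit: USD 207,975.59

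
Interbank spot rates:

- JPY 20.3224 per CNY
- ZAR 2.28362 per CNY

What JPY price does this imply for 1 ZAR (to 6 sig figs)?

ZAR/JPY = 8.89920

1 ZAR ÷ 2.28362 = 0.437901 CNY
0.437901 CNY × 20.3224 = 8.8992 JPY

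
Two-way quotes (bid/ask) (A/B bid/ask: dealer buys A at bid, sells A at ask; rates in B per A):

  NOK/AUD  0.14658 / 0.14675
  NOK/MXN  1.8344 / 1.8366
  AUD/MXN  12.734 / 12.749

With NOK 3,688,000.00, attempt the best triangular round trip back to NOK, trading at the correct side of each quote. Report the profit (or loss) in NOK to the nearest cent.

Net profit: NOK 60,140.79

Best loop NOK → AUD → MXN → NOK:
NOK 3,688,000.00 × 0.14658 (sell NOK at bid) = AUD 540,587.04
AUD 540,587.04 × 12.734 (sell AUD at bid) = MXN 6,883,835.37
MXN 6,883,835.37 ÷ 1.8366 (buy NOK at ask) = NOK 3,748,140.79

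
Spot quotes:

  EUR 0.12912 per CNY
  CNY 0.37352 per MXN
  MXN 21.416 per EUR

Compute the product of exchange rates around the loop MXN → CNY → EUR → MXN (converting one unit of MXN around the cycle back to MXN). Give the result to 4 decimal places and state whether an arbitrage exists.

Around MXN → CNY → EUR → MXN: 1 × 0.37352 × 0.12912 × 21.416 = 1.032870
Product > 1; profitable direction is MXN → CNY → EUR → MXN.

1.0329 (arbitrage exists)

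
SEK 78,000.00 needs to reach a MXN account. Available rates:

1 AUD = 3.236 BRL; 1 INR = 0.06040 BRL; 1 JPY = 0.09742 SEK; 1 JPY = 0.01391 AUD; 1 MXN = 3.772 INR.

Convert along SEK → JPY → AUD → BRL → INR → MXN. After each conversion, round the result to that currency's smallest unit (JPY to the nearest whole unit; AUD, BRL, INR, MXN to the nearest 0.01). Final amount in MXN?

MXN 158,188.03

SEK 78,000.00 ÷ 0.09742 = JPY 800,657
JPY 800,657 × 0.01391 = AUD 11,137.14
AUD 11,137.14 × 3.236 = BRL 36,039.79
BRL 36,039.79 ÷ 0.06040 = INR 596,685.26
INR 596,685.26 ÷ 3.772 = MXN 158,188.03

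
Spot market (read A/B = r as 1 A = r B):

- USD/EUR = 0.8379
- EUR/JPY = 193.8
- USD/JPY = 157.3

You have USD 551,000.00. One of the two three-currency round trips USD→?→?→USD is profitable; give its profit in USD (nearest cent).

Profitable loop is USD → EUR → JPY → USD:
USD 551,000.00 × 0.8379 = EUR 461,682.90
EUR 461,682.90 × 193.8 = JPY 89,474,146
JPY 89,474,146 ÷ 157.3 = USD 568,812.12
Profit = USD 568,812.12 − USD 551,000.00

Profit: USD 17,812.12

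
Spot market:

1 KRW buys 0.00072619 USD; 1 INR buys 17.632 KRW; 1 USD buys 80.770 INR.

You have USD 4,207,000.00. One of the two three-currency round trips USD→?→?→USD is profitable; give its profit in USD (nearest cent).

Profit: USD 143,853.26

Profitable loop is USD → INR → KRW → USD:
USD 4,207,000.00 × 80.770 = INR 339,799,390.00
INR 339,799,390.00 × 17.632 = KRW 5,991,342,844
KRW 5,991,342,844 × 0.00072619 = USD 4,350,853.26
Profit = USD 4,350,853.26 − USD 4,207,000.00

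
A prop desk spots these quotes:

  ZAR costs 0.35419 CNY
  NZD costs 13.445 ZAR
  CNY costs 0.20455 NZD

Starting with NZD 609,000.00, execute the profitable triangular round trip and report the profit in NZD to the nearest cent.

Profit: NZD 16,202.50

Profitable loop is NZD → CNY → ZAR → NZD:
NZD 609,000.00 ÷ 0.20455 = CNY 2,977,267.17
CNY 2,977,267.17 ÷ 0.35419 = ZAR 8,405,847.63
ZAR 8,405,847.63 ÷ 13.445 = NZD 625,202.50
Profit = NZD 625,202.50 − NZD 609,000.00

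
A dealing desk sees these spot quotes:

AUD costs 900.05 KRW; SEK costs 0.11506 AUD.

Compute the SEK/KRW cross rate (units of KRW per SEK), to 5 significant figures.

SEK/KRW = 103.56

1 SEK × 0.11506 = 0.11506 AUD
0.11506 AUD × 900.05 = 103.56 KRW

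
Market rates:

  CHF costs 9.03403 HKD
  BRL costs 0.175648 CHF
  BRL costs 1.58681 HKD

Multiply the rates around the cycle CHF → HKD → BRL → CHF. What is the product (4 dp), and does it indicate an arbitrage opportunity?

1.0000 (no arbitrage)

Around CHF → HKD → BRL → CHF: 1 × 9.03403 ÷ 1.58681 × 0.175648 = 1.000000
Product ≈ 1 (deviation 0.000%, within rounding noise).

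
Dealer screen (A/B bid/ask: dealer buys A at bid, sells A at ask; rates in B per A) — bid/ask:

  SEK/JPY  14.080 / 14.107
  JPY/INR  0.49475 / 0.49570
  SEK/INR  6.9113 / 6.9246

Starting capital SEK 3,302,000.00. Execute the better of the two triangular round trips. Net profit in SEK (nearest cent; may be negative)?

Best loop SEK → JPY → INR → SEK:
SEK 3,302,000.00 × 14.080 (sell SEK at bid) = JPY 46,492,160
JPY 46,492,160 × 0.49475 (sell JPY at bid) = INR 23,001,996.16
INR 23,001,996.16 ÷ 6.9246 (buy SEK at ask) = SEK 3,321,779.76

Net profit: SEK 19,779.76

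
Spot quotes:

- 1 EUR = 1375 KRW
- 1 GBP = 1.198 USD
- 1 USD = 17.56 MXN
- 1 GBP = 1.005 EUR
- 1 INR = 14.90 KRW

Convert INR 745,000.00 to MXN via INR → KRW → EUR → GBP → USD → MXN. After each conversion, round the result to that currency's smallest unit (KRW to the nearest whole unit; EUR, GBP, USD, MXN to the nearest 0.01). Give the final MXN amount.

INR 745,000.00 × 14.90 = KRW 11,100,500
KRW 11,100,500 ÷ 1375 = EUR 8,073.09
EUR 8,073.09 ÷ 1.005 = GBP 8,032.93
GBP 8,032.93 × 1.198 = USD 9,623.45
USD 9,623.45 × 17.56 = MXN 168,987.78

MXN 168,987.78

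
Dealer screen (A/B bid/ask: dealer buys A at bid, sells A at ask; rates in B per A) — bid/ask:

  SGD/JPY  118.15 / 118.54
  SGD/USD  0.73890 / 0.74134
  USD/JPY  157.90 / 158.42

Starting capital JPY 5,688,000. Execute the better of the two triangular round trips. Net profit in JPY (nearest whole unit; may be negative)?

Net profit: JPY 34,237

Best loop JPY → USD → SGD → JPY:
JPY 5,688,000 ÷ 158.42 (buy USD at ask) = USD 35,904.56
USD 35,904.56 ÷ 0.74134 (buy SGD at ask) = SGD 48,431.97
SGD 48,431.97 × 118.15 (sell SGD at bid) = JPY 5,722,237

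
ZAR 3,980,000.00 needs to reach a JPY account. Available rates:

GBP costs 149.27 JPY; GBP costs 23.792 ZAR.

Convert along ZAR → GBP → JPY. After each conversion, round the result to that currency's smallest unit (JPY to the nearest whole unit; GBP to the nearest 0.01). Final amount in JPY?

ZAR 3,980,000.00 ÷ 23.792 = GBP 167,283.12
GBP 167,283.12 × 149.27 = JPY 24,970,351

JPY 24,970,351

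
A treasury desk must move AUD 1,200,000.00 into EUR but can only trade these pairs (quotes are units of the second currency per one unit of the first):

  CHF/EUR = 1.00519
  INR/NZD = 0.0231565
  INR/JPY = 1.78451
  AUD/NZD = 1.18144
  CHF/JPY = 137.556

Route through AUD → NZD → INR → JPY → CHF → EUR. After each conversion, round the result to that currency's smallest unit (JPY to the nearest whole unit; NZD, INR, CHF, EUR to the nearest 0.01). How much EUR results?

EUR 798,376.24

AUD 1,200,000.00 × 1.18144 = NZD 1,417,728.00
NZD 1,417,728.00 ÷ 0.0231565 = INR 61,223,760.07
INR 61,223,760.07 × 1.78451 = JPY 109,254,412
JPY 109,254,412 ÷ 137.556 = CHF 794,254.06
CHF 794,254.06 × 1.00519 = EUR 798,376.24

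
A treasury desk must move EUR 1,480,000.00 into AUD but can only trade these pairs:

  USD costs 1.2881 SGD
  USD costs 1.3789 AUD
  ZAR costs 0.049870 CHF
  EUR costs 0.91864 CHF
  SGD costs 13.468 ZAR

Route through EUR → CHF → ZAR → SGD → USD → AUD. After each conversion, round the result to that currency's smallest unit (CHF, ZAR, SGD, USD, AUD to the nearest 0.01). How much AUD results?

EUR 1,480,000.00 × 0.91864 = CHF 1,359,587.20
CHF 1,359,587.20 ÷ 0.049870 = ZAR 27,262,626.83
ZAR 27,262,626.83 ÷ 13.468 = SGD 2,024,252.07
SGD 2,024,252.07 ÷ 1.2881 = USD 1,571,502.27
USD 1,571,502.27 × 1.3789 = AUD 2,166,944.48

AUD 2,166,944.48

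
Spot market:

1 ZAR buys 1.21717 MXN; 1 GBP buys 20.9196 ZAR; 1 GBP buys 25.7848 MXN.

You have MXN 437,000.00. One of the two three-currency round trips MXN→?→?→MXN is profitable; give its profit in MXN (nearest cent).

Profit: MXN 5,527.83

Profitable loop is MXN → ZAR → GBP → MXN:
MXN 437,000.00 ÷ 1.21717 = ZAR 359,029.55
ZAR 359,029.55 ÷ 20.9196 = GBP 17,162.35
GBP 17,162.35 × 25.7848 = MXN 442,527.83
Profit = MXN 442,527.83 − MXN 437,000.00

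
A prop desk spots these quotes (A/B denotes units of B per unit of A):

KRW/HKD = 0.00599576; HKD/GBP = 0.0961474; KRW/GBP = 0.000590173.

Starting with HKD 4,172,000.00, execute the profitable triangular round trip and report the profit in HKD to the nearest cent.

Profitable loop is HKD → KRW → GBP → HKD:
HKD 4,172,000.00 ÷ 0.00599576 = KRW 695,825,050
KRW 695,825,050 × 0.000590173 = GBP 410,657.16
GBP 410,657.16 ÷ 0.0961474 = HKD 4,271,120.77
Profit = HKD 4,271,120.77 − HKD 4,172,000.00

Profit: HKD 99,120.77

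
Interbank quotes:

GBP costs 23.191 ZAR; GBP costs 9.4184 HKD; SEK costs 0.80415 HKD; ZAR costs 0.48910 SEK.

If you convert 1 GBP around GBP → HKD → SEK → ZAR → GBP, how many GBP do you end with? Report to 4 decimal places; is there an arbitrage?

Around GBP → HKD → SEK → ZAR → GBP: 1 × 9.4184 ÷ 0.80415 ÷ 0.48910 ÷ 23.191 = 1.032578
Product > 1; profitable direction is GBP → HKD → SEK → ZAR → GBP.

1.0326 (arbitrage exists)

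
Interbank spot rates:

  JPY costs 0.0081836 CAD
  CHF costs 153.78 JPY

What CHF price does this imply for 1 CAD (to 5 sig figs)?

CAD/CHF = 0.79461

1 CAD ÷ 0.0081836 = 122.196 JPY
122.196 JPY ÷ 153.78 = 0.794613 CHF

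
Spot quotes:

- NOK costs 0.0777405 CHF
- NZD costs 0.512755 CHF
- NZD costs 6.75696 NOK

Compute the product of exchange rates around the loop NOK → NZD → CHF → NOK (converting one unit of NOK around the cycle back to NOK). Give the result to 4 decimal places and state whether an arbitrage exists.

Around NOK → NZD → CHF → NOK: 1 ÷ 6.75696 × 0.512755 ÷ 0.0777405 = 0.976138
Product < 1; profitable direction is NOK → CHF → NZD → NOK.

0.9761 (arbitrage exists)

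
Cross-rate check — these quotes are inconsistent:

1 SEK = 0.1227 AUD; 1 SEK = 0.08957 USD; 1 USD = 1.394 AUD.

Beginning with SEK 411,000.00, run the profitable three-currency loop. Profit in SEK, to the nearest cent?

Profitable loop is SEK → USD → AUD → SEK:
SEK 411,000.00 × 0.08957 = USD 36,813.27
USD 36,813.27 × 1.394 = AUD 51,317.70
AUD 51,317.70 ÷ 0.1227 = SEK 418,237.15
Profit = SEK 418,237.15 − SEK 411,000.00

Profit: SEK 7,237.15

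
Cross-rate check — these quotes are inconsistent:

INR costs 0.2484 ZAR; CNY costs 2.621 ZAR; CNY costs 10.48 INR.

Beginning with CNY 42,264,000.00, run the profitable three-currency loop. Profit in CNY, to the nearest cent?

Profitable loop is CNY → ZAR → INR → CNY:
CNY 42,264,000.00 × 2.621 = ZAR 110,773,944.00
ZAR 110,773,944.00 ÷ 0.2484 = INR 445,949,855.07
INR 445,949,855.07 ÷ 10.48 = CNY 42,552,467.09
Profit = CNY 42,552,467.09 − CNY 42,264,000.00

Profit: CNY 288,467.09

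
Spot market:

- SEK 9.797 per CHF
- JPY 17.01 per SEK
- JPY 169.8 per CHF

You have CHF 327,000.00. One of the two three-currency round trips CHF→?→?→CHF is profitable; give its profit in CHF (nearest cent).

Profitable loop is CHF → JPY → SEK → CHF:
CHF 327,000.00 × 169.8 = JPY 55,524,600
JPY 55,524,600 ÷ 17.01 = SEK 3,264,232.80
SEK 3,264,232.80 ÷ 9.797 = CHF 333,186.98
Profit = CHF 333,186.98 − CHF 327,000.00

Profit: CHF 6,186.98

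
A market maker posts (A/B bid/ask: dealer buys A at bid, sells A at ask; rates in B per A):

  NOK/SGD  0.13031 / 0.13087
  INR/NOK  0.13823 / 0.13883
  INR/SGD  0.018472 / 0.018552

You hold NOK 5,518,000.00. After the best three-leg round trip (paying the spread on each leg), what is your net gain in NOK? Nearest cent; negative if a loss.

Net profit: NOK 92,120.51

Best loop NOK → INR → SGD → NOK:
NOK 5,518,000.00 ÷ 0.13883 (buy INR at ask) = INR 39,746,452.50
INR 39,746,452.50 × 0.018472 (sell INR at bid) = SGD 734,196.47
SGD 734,196.47 ÷ 0.13087 (buy NOK at ask) = NOK 5,610,120.51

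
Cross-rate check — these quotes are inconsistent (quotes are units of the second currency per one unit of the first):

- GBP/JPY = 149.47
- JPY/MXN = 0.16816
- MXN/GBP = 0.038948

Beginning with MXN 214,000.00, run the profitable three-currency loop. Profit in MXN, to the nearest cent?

Profit: MXN 4,600.87

Profitable loop is MXN → JPY → GBP → MXN:
MXN 214,000.00 ÷ 0.16816 = JPY 1,272,598
JPY 1,272,598 ÷ 149.47 = GBP 8,514.07
GBP 8,514.07 ÷ 0.038948 = MXN 218,600.87
Profit = MXN 218,600.87 − MXN 214,000.00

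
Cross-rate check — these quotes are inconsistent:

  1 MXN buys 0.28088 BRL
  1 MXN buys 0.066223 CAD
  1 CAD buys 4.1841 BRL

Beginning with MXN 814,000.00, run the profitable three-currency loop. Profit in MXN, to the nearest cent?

Profitable loop is MXN → BRL → CAD → MXN:
MXN 814,000.00 × 0.28088 = BRL 228,636.32
BRL 228,636.32 ÷ 4.1841 = CAD 54,644.09
CAD 54,644.09 ÷ 0.066223 = MXN 825,152.68
Profit = MXN 825,152.68 − MXN 814,000.00

Profit: MXN 11,152.68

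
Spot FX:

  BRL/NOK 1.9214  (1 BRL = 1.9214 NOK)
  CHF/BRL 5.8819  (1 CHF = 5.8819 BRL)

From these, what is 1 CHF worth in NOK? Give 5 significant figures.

CHF/NOK = 11.301

1 CHF × 5.8819 = 5.8819 BRL
5.8819 BRL × 1.9214 = 11.3015 NOK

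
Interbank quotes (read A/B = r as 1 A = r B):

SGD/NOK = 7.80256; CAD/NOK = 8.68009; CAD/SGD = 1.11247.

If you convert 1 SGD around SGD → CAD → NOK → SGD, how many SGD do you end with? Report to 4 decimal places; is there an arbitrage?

Around SGD → CAD → NOK → SGD: 1 ÷ 1.11247 × 8.68009 ÷ 7.80256 = 0.999997
Product ≈ 1 (deviation 0.000%, within rounding noise).

1.0000 (no arbitrage)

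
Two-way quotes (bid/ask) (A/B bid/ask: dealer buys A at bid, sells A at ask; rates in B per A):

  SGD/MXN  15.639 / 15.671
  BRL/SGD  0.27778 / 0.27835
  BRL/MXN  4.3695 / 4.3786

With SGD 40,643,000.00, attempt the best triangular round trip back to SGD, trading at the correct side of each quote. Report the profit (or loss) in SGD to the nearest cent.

Best loop SGD → BRL → MXN → SGD:
SGD 40,643,000.00 ÷ 0.27835 (buy BRL at ask) = BRL 146,014,011.14
BRL 146,014,011.14 × 4.3695 (sell BRL at bid) = MXN 638,008,221.66
MXN 638,008,221.66 ÷ 15.671 (buy SGD at ask) = SGD 40,712,668.09

Net profit: SGD 69,668.09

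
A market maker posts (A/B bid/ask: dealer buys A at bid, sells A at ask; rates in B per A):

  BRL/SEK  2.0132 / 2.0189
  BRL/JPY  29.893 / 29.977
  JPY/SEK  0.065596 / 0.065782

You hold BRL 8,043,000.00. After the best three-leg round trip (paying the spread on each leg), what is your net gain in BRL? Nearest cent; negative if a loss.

Net profit: BRL 168,258.97

Best loop BRL → SEK → JPY → BRL:
BRL 8,043,000.00 × 2.0132 (sell BRL at bid) = SEK 16,192,167.60
SEK 16,192,167.60 ÷ 0.065782 (buy JPY at ask) = JPY 246,148,910
JPY 246,148,910 ÷ 29.977 (buy BRL at ask) = BRL 8,211,258.97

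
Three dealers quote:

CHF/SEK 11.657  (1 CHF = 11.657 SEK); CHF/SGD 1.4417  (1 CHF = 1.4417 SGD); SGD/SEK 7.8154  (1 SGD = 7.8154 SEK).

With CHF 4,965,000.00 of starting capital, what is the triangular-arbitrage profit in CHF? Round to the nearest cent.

Profit: CHF 171,649.59

Profitable loop is CHF → SEK → SGD → CHF:
CHF 4,965,000.00 × 11.657 = SEK 57,877,005.00
SEK 57,877,005.00 ÷ 7.8154 = SGD 7,405,507.72
SGD 7,405,507.72 ÷ 1.4417 = CHF 5,136,649.59
Profit = CHF 5,136,649.59 − CHF 4,965,000.00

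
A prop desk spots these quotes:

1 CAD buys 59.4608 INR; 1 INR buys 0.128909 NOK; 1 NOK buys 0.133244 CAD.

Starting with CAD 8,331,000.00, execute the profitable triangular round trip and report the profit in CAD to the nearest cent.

Profitable loop is CAD → INR → NOK → CAD:
CAD 8,331,000.00 × 59.4608 = INR 495,367,924.80
INR 495,367,924.80 × 0.128909 = NOK 63,857,383.82
NOK 63,857,383.82 × 0.133244 = CAD 8,508,613.25
Profit = CAD 8,508,613.25 − CAD 8,331,000.00

Profit: CAD 177,613.25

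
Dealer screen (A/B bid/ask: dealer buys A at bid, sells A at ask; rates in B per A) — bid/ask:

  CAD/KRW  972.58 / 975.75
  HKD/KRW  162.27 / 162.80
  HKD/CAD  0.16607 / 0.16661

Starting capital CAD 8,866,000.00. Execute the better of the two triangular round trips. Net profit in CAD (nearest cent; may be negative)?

Best loop CAD → HKD → KRW → CAD:
CAD 8,866,000.00 ÷ 0.16661 (buy HKD at ask) = HKD 53,214,092.79
HKD 53,214,092.79 × 162.27 (sell HKD at bid) = KRW 8,635,050,837
KRW 8,635,050,837 ÷ 975.75 (buy CAD at ask) = CAD 8,849,654.97

Net result: CAD -16,345.03 (no profitable arbitrage after spreads)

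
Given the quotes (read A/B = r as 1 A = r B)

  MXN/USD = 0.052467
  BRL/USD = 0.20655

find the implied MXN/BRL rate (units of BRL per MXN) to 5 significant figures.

MXN/BRL = 0.25402

1 MXN × 0.052467 = 0.052467 USD
0.052467 USD ÷ 0.20655 = 0.254016 BRL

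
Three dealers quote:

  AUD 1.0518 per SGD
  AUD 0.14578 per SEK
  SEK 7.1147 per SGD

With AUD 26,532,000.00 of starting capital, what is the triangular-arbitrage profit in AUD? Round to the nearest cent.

Profit: AUD 373,967.73

Profitable loop is AUD → SEK → SGD → AUD:
AUD 26,532,000.00 ÷ 0.14578 = SEK 182,000,274.39
SEK 182,000,274.39 ÷ 7.1147 = SGD 25,580,878.24
SGD 25,580,878.24 × 1.0518 = AUD 26,905,967.73
Profit = AUD 26,905,967.73 − AUD 26,532,000.00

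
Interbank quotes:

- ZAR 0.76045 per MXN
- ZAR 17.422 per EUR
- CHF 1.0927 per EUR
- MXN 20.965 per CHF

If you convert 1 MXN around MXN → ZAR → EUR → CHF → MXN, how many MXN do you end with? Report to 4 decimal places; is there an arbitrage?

0.9999 (no arbitrage)

Around MXN → ZAR → EUR → CHF → MXN: 1 × 0.76045 ÷ 17.422 × 1.0927 × 20.965 = 0.999927
Product ≈ 1 (deviation 0.007%, within rounding noise).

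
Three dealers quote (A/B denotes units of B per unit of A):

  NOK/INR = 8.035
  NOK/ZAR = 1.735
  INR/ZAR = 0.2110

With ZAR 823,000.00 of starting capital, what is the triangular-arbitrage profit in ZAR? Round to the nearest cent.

Profit: ZAR 19,230.53

Profitable loop is ZAR → INR → NOK → ZAR:
ZAR 823,000.00 ÷ 0.2110 = INR 3,900,473.93
INR 3,900,473.93 ÷ 8.035 = NOK 485,435.46
NOK 485,435.46 × 1.735 = ZAR 842,230.53
Profit = ZAR 842,230.53 − ZAR 823,000.00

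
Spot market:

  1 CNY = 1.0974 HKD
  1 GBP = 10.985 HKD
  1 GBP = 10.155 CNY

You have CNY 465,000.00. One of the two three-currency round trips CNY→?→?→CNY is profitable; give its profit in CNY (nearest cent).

Profit: CNY 6,734.65

Profitable loop is CNY → HKD → GBP → CNY:
CNY 465,000.00 × 1.0974 = HKD 510,291.00
HKD 510,291.00 ÷ 10.985 = GBP 46,453.44
GBP 46,453.44 × 10.155 = CNY 471,734.65
Profit = CNY 471,734.65 − CNY 465,000.00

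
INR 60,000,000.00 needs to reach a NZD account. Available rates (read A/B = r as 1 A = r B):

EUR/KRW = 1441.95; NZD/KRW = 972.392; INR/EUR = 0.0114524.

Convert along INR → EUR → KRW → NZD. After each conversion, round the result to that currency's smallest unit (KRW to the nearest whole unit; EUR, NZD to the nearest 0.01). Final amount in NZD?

INR 60,000,000.00 × 0.0114524 = EUR 687,144.00
EUR 687,144.00 × 1441.95 = KRW 990,827,291
KRW 990,827,291 ÷ 972.392 = NZD 1,018,958.70

NZD 1,018,958.70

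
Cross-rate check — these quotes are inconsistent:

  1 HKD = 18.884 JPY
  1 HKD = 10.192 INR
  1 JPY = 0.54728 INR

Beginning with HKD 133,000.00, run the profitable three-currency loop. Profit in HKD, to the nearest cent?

Profit: HKD 1,863.93

Profitable loop is HKD → JPY → INR → HKD:
HKD 133,000.00 × 18.884 = JPY 2,511,572
JPY 2,511,572 × 0.54728 = INR 1,374,533.12
INR 1,374,533.12 ÷ 10.192 = HKD 134,863.93
Profit = HKD 134,863.93 − HKD 133,000.00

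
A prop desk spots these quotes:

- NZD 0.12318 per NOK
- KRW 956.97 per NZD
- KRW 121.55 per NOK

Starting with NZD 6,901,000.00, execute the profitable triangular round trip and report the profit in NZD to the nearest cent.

Profitable loop is NZD → NOK → KRW → NZD:
NZD 6,901,000.00 ÷ 0.12318 = NOK 56,023,705.15
NOK 56,023,705.15 × 121.55 = KRW 6,809,681,361
KRW 6,809,681,361 ÷ 956.97 = NZD 7,115,877.57
Profit = NZD 7,115,877.57 − NZD 6,901,000.00

Profit: NZD 214,877.57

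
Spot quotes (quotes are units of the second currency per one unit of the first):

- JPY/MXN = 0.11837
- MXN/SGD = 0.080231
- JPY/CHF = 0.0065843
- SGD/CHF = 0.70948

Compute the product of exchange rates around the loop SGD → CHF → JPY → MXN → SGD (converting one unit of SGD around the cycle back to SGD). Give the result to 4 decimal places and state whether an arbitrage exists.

Around SGD → CHF → JPY → MXN → SGD: 1 × 0.70948 ÷ 0.0065843 × 0.11837 × 0.080231 = 1.023327
Product > 1; profitable direction is SGD → CHF → JPY → MXN → SGD.

1.0233 (arbitrage exists)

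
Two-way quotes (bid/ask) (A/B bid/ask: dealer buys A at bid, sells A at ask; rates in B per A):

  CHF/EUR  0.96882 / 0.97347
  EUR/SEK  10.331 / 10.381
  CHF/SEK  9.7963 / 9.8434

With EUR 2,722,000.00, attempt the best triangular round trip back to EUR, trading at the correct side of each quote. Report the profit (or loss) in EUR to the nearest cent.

Net profit: EUR 45,760.10

Best loop EUR → SEK → CHF → EUR:
EUR 2,722,000.00 × 10.331 (sell EUR at bid) = SEK 28,120,982.00
SEK 28,120,982.00 ÷ 9.8434 (buy CHF at ask) = CHF 2,856,836.26
CHF 2,856,836.26 × 0.96882 (sell CHF at bid) = EUR 2,767,760.10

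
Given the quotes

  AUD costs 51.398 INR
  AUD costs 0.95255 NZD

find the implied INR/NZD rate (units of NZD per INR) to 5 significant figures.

1 INR ÷ 51.398 = 0.019456 AUD
0.019456 AUD × 0.95255 = 0.0185328 NZD

INR/NZD = 0.018533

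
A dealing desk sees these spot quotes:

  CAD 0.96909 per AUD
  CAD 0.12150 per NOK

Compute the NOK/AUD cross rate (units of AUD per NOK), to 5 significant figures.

1 NOK × 0.12150 = 0.1215 CAD
0.1215 CAD ÷ 0.96909 = 0.125375 AUD

NOK/AUD = 0.12538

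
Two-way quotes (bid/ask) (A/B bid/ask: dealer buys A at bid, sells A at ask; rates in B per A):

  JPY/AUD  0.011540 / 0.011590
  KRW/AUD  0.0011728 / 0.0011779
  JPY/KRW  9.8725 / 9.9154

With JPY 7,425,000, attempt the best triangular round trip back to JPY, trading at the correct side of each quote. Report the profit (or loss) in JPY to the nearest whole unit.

Best loop JPY → KRW → AUD → JPY:
JPY 7,425,000 × 9.8725 (sell JPY at bid) = KRW 73,303,312
KRW 73,303,312 × 0.0011728 (sell KRW at bid) = AUD 85,970.12
AUD 85,970.12 ÷ 0.011590 (buy JPY at ask) = JPY 7,417,612

Net result: JPY -7,388 (no profitable arbitrage after spreads)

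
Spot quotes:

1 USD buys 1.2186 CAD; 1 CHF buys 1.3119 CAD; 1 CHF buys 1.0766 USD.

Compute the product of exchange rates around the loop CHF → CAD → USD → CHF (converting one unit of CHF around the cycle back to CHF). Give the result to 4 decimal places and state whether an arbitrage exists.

1.0000 (no arbitrage)

Around CHF → CAD → USD → CHF: 1 × 1.3119 ÷ 1.2186 ÷ 1.0766 = 0.999966
Product ≈ 1 (deviation 0.003%, within rounding noise).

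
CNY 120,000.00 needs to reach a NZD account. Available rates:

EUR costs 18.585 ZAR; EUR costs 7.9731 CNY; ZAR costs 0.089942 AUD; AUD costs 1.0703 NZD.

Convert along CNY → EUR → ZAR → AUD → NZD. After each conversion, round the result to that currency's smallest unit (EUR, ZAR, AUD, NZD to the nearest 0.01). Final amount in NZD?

CNY 120,000.00 ÷ 7.9731 = EUR 15,050.61
EUR 15,050.61 × 18.585 = ZAR 279,715.59
ZAR 279,715.59 × 0.089942 = AUD 25,158.18
AUD 25,158.18 × 1.0703 = NZD 26,926.80

NZD 26,926.80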